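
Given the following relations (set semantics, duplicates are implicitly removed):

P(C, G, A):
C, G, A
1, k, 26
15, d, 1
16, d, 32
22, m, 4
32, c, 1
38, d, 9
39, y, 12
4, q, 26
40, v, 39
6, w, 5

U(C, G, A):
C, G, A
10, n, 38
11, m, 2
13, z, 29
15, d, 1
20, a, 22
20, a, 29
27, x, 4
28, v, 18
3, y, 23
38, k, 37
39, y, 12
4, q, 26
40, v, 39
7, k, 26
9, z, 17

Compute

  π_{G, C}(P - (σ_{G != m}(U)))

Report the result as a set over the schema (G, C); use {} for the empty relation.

{(c, 32), (d, 16), (d, 38), (k, 1), (m, 22), (w, 6)}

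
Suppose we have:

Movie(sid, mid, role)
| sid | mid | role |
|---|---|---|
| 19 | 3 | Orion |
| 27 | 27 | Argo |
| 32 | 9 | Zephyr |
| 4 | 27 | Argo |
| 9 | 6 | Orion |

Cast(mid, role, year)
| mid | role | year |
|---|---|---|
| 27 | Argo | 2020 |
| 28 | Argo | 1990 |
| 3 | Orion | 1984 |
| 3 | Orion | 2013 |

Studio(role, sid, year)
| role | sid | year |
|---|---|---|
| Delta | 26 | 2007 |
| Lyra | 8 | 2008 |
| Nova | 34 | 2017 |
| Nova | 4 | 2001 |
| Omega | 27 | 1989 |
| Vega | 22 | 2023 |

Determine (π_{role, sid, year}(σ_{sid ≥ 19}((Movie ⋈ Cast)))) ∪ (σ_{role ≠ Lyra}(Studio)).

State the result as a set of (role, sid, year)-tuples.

{(Argo, 27, 2020), (Delta, 26, 2007), (Nova, 34, 2017), (Nova, 4, 2001), (Omega, 27, 1989), (Orion, 19, 1984), (Orion, 19, 2013), (Vega, 22, 2023)}

Movie ⋈ Cast (natural join on mid, role): {(19, 3, Orion, 1984), (19, 3, Orion, 2013), (27, 27, Argo, 2020), (4, 27, Argo, 2020)}
Filtering on sid ≥ 19 leaves {(19, 3, Orion, 1984), (19, 3, Orion, 2013), (27, 27, Argo, 2020)}.
π[role, sid, year]: project onto (role, sid, year) → {(Argo, 27, 2020), (Orion, 19, 1984), (Orion, 19, 2013)}
Filtering on role ≠ Lyra leaves {(Delta, 26, 2007), (Nova, 34, 2017), (Nova, 4, 2001), (Omega, 27, 1989), (Vega, 22, 2023)}.
Set union of the two operands is {(Argo, 27, 2020), (Delta, 26, 2007), (Nova, 34, 2017), (Nova, 4, 2001), (Omega, 27, 1989), (Orion, 19, 1984), (Orion, 19, 2013), (Vega, 22, 2023)}.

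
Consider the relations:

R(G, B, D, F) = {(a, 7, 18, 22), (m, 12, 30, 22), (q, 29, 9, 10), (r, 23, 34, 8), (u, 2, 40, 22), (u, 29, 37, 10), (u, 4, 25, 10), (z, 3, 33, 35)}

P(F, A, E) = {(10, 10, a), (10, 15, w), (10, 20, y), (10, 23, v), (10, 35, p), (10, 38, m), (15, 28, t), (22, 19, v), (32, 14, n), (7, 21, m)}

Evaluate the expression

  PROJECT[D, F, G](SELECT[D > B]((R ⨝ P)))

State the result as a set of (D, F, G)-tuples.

Joining R and P on F yields {(a, 7, 18, 22, 19, v), (m, 12, 30, 22, 19, v), (q, 29, 9, 10, 10, a), (q, 29, 9, 10, 15, w), (q, 29, 9, 10, 20, y), (q, 29, 9, 10, 23, v), (q, 29, 9, 10, 35, p), (q, 29, 9, 10, 38, m), (u, 2, 40, 22, 19, v), (u, 29, 37, 10, 10, a), (u, 29, 37, 10, 15, w), (u, 29, 37, 10, 20, y), (u, 29, 37, 10, 23, v), (u, 29, 37, 10, 35, p), (u, 29, 37, 10, 38, m), (u, 4, 25, 10, 10, a), (u, 4, 25, 10, 15, w), (u, 4, 25, 10, 20, y), (u, 4, 25, 10, 23, v), (u, 4, 25, 10, 35, p), (u, 4, 25, 10, 38, m)}.
σ[D > B]: keep tuples satisfying D > B → {(a, 7, 18, 22, 19, v), (m, 12, 30, 22, 19, v), (u, 2, 40, 22, 19, v), (u, 29, 37, 10, 10, a), (u, 29, 37, 10, 15, w), (u, 29, 37, 10, 20, y), (u, 29, 37, 10, 23, v), (u, 29, 37, 10, 35, p), (u, 29, 37, 10, 38, m), (u, 4, 25, 10, 10, a), (u, 4, 25, 10, 15, w), (u, 4, 25, 10, 20, y), (u, 4, 25, 10, 23, v), (u, 4, 25, 10, 35, p), (u, 4, 25, 10, 38, m)}
Keep only column(s) D, F, G (10 duplicate(s) eliminated): {(18, 22, a), (25, 10, u), (30, 22, m), (37, 10, u), (40, 22, u)}

{(18, 22, a), (25, 10, u), (30, 22, m), (37, 10, u), (40, 22, u)}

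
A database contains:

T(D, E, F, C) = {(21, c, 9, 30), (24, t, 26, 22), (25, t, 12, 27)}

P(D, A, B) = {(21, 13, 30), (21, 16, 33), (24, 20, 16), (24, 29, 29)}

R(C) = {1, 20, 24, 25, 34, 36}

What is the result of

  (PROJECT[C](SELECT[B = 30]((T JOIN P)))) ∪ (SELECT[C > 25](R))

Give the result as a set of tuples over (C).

Natural join on D: {(21, c, 9, 30, 13, 30), (21, c, 9, 30, 16, 33), (24, t, 26, 22, 20, 16), (24, t, 26, 22, 29, 29)}
σ[B = 30]: keep tuples satisfying B = 30 → {(21, c, 9, 30, 13, 30)}
π_{C} gives {30}.
σ[C > 25]: keep tuples satisfying C > 25 → {34, 36}
Union: {30} with {34, 36} → {30, 34, 36}

{30, 34, 36}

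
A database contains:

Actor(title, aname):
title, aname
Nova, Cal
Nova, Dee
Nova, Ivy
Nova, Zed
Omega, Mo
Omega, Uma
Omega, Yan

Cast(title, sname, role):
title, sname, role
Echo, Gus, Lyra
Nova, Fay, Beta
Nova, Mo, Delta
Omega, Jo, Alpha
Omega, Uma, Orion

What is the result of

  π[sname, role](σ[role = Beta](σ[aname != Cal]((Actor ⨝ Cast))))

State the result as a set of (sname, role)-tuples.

Natural join on title: {(Nova, Cal, Fay, Beta), (Nova, Cal, Mo, Delta), (Nova, Dee, Fay, Beta), (Nova, Dee, Mo, Delta), (Nova, Ivy, Fay, Beta), (Nova, Ivy, Mo, Delta), (Nova, Zed, Fay, Beta), (Nova, Zed, Mo, Delta), (Omega, Mo, Jo, Alpha), (Omega, Mo, Uma, Orion), (Omega, Uma, Jo, Alpha), (Omega, Uma, Uma, Orion), (Omega, Yan, Jo, Alpha), (Omega, Yan, Uma, Orion)}
Apply σ_{aname != Cal}; surviving tuples: {(Nova, Dee, Fay, Beta), (Nova, Dee, Mo, Delta), (Nova, Ivy, Fay, Beta), (Nova, Ivy, Mo, Delta), (Nova, Zed, Fay, Beta), (Nova, Zed, Mo, Delta), (Omega, Mo, Jo, Alpha), (Omega, Mo, Uma, Orion), (Omega, Uma, Jo, Alpha), (Omega, Uma, Uma, Orion), (Omega, Yan, Jo, Alpha), (Omega, Yan, Uma, Orion)}
Apply σ_{role = Beta}; surviving tuples: {(Nova, Dee, Fay, Beta), (Nova, Ivy, Fay, Beta), (Nova, Zed, Fay, Beta)}
π[sname, role]: project onto (sname, role) (2 duplicate(s) eliminated) → {(Fay, Beta)}

{(Fay, Beta)}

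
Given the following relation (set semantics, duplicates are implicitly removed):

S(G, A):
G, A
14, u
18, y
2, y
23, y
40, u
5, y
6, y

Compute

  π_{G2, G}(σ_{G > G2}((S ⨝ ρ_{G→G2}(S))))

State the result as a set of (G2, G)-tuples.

{(14, 40), (18, 23), (2, 18), (2, 23), (2, 5), (2, 6), (5, 18), (5, 23), (5, 6), (6, 18), (6, 23)}

ρ[G→G2]: schema becomes (G2, A); tuples unchanged.
Joining S and ρ_{G→G2}(S) on A yields {(14, u, 14), (14, u, 40), (18, y, 18), (18, y, 2), (18, y, 23), (18, y, 5), (18, y, 6), (2, y, 18), (2, y, 2), (2, y, 23), (2, y, 5), (2, y, 6), (23, y, 18), (23, y, 2), (23, y, 23), (23, y, 5), (23, y, 6), (40, u, 14), (40, u, 40), (5, y, 18), (5, y, 2), (5, y, 23), (5, y, 5), (5, y, 6), (6, y, 18), (6, y, 2), (6, y, 23), (6, y, 5), (6, y, 6)}.
Apply σ_{G > G2}; surviving tuples: {(18, y, 2), (18, y, 5), (18, y, 6), (23, y, 18), (23, y, 2), (23, y, 5), (23, y, 6), (40, u, 14), (5, y, 2), (6, y, 2), (6, y, 5)}
π_{G2, G} gives {(14, 40), (18, 23), (2, 18), (2, 23), (2, 5), (2, 6), (5, 18), (5, 23), (5, 6), (6, 18), (6, 23)}.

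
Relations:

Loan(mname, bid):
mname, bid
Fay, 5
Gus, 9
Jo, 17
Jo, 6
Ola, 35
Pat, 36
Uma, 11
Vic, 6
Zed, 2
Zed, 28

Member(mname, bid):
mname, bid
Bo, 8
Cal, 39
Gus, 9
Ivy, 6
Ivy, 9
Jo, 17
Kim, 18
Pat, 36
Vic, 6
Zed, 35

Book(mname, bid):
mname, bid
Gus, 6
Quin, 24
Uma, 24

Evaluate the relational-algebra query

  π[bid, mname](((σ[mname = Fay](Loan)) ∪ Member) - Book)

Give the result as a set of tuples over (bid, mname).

{(17, Jo), (18, Kim), (35, Zed), (36, Pat), (39, Cal), (5, Fay), (6, Ivy), (6, Vic), (8, Bo), (9, Gus), (9, Ivy)}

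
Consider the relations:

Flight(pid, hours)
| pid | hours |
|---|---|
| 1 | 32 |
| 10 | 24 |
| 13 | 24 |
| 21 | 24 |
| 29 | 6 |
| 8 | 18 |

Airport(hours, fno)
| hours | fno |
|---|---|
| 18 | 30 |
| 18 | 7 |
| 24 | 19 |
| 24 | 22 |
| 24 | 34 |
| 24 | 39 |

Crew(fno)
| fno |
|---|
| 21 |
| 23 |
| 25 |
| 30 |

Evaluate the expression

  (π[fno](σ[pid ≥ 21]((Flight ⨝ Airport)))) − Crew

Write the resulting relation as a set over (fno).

{19, 22, 34, 39}

Joining Flight and Airport on hours yields {(10, 24, 19), (10, 24, 22), (10, 24, 34), (10, 24, 39), (13, 24, 19), (13, 24, 22), (13, 24, 34), (13, 24, 39), (21, 24, 19), (21, 24, 22), (21, 24, 34), (21, 24, 39), (8, 18, 30), (8, 18, 7)}.
Selection pid ≥ 21: {(21, 24, 19), (21, 24, 22), (21, 24, 34), (21, 24, 39)}
π_{fno} gives {19, 22, 34, 39}.
Difference: {19, 22, 34, 39} with {21, 23, 25, 30} → {19, 22, 34, 39}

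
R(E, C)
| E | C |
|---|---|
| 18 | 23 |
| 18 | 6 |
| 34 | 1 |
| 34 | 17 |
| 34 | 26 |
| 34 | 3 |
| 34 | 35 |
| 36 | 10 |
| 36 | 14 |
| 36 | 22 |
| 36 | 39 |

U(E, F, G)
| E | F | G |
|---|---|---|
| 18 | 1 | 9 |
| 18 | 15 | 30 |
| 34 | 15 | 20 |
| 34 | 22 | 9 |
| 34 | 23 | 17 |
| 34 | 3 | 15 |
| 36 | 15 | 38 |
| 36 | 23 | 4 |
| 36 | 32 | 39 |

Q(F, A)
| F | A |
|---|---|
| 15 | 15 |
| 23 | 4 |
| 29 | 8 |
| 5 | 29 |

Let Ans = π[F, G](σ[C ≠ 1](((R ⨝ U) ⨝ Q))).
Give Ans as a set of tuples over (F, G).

R ⋈ U (natural join on E): {(18, 23, 1, 9), (18, 23, 15, 30), (18, 6, 1, 9), (18, 6, 15, 30), (34, 1, 15, 20), (34, 1, 22, 9), (34, 1, 23, 17), (34, 1, 3, 15), (34, 17, 15, 20), (34, 17, 22, 9), (34, 17, 23, 17), (34, 17, 3, 15), (34, 26, 15, 20), (34, 26, 22, 9), (34, 26, 23, 17), (34, 26, 3, 15), (34, 3, 15, 20), (34, 3, 22, 9), (34, 3, 23, 17), (34, 3, 3, 15), (34, 35, 15, 20), (34, 35, 22, 9), (34, 35, 23, 17), (34, 35, 3, 15), (36, 10, 15, 38), (36, 10, 23, 4), (36, 10, 32, 39), (36, 14, 15, 38), (36, 14, 23, 4), (36, 14, 32, 39), (36, 22, 15, 38), (36, 22, 23, 4), (36, 22, 32, 39), (36, 39, 15, 38), (36, 39, 23, 4), (36, 39, 32, 39)}
(R ⨝ U) ⋈ Q (natural join on F): {(18, 23, 15, 30, 15), (18, 6, 15, 30, 15), (34, 1, 15, 20, 15), (34, 1, 23, 17, 4), (34, 17, 15, 20, 15), (34, 17, 23, 17, 4), (34, 26, 15, 20, 15), (34, 26, 23, 17, 4), (34, 3, 15, 20, 15), (34, 3, 23, 17, 4), (34, 35, 15, 20, 15), (34, 35, 23, 17, 4), (36, 10, 15, 38, 15), (36, 10, 23, 4, 4), (36, 14, 15, 38, 15), (36, 14, 23, 4, 4), (36, 22, 15, 38, 15), (36, 22, 23, 4, 4), (36, 39, 15, 38, 15), (36, 39, 23, 4, 4)}
Apply σ_{C ≠ 1}; surviving tuples: {(18, 23, 15, 30, 15), (18, 6, 15, 30, 15), (34, 17, 15, 20, 15), (34, 17, 23, 17, 4), (34, 26, 15, 20, 15), (34, 26, 23, 17, 4), (34, 3, 15, 20, 15), (34, 3, 23, 17, 4), (34, 35, 15, 20, 15), (34, 35, 23, 17, 4), (36, 10, 15, 38, 15), (36, 10, 23, 4, 4), (36, 14, 15, 38, 15), (36, 14, 23, 4, 4), (36, 22, 15, 38, 15), (36, 22, 23, 4, 4), (36, 39, 15, 38, 15), (36, 39, 23, 4, 4)}
Keep only column(s) F, G (13 duplicate(s) eliminated): {(15, 20), (15, 30), (15, 38), (23, 17), (23, 4)}

{(15, 20), (15, 30), (15, 38), (23, 17), (23, 4)}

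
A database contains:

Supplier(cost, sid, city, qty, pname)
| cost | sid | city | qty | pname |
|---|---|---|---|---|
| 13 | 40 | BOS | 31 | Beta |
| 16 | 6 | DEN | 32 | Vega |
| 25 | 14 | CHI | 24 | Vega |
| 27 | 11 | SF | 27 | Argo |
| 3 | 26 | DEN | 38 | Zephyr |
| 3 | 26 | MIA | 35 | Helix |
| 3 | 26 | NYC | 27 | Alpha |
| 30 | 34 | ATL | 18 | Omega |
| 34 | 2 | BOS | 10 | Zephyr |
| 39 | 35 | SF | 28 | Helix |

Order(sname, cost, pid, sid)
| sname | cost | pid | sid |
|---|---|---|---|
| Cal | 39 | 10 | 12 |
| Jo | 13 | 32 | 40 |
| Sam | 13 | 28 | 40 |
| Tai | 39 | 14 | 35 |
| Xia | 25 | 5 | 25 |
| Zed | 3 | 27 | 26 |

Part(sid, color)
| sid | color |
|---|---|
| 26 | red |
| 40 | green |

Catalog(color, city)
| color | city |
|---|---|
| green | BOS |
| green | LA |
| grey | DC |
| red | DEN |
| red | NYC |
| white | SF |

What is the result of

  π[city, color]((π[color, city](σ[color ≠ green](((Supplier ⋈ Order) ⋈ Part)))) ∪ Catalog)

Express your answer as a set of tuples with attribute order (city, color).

Supplier ⋈ Order (natural join on cost, sid): {(13, 40, BOS, 31, Beta, Jo, 32), (13, 40, BOS, 31, Beta, Sam, 28), (3, 26, DEN, 38, Zephyr, Zed, 27), (3, 26, MIA, 35, Helix, Zed, 27), (3, 26, NYC, 27, Alpha, Zed, 27), (39, 35, SF, 28, Helix, Tai, 14)}
(Supplier ⋈ Order) ⋈ Part (natural join on sid): {(13, 40, BOS, 31, Beta, Jo, 32, green), (13, 40, BOS, 31, Beta, Sam, 28, green), (3, 26, DEN, 38, Zephyr, Zed, 27, red), (3, 26, MIA, 35, Helix, Zed, 27, red), (3, 26, NYC, 27, Alpha, Zed, 27, red)}
σ[color ≠ green]: keep tuples satisfying color ≠ green → {(3, 26, DEN, 38, Zephyr, Zed, 27, red), (3, 26, MIA, 35, Helix, Zed, 27, red), (3, 26, NYC, 27, Alpha, Zed, 27, red)}
Keep only column(s) color, city: {(red, DEN), (red, MIA), (red, NYC)}
Taking the union: {(green, BOS), (green, LA), (grey, DC), (red, DEN), (red, MIA), (red, NYC), (white, SF)}
Keep only column(s) city, color: {(BOS, green), (DC, grey), (DEN, red), (LA, green), (MIA, red), (NYC, red), (SF, white)}

{(BOS, green), (DC, grey), (DEN, red), (LA, green), (MIA, red), (NYC, red), (SF, white)}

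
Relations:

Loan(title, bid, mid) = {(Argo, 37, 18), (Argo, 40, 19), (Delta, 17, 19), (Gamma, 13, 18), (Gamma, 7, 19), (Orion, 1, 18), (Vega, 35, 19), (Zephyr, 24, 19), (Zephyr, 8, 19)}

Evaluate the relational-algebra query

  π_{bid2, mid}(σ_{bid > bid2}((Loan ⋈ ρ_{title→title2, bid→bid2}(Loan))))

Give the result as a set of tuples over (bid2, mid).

ρ[title→title2, bid→bid2]: schema becomes (title2, bid2, mid); tuples unchanged.
Loan ⋈ ρ_{title→title2, bid→bid2}(Loan) (natural join on mid): {(Argo, 37, 18, Argo, 37), (Argo, 37, 18, Gamma, 13), (Argo, 37, 18, Orion, 1), (Argo, 40, 19, Argo, 40), (Argo, 40, 19, Delta, 17), (Argo, 40, 19, Gamma, 7), (Argo, 40, 19, Vega, 35), (Argo, 40, 19, Zephyr, 24), (Argo, 40, 19, Zephyr, 8), (Delta, 17, 19, Argo, 40), (Delta, 17, 19, Delta, 17), (Delta, 17, 19, Gamma, 7), (Delta, 17, 19, Vega, 35), (Delta, 17, 19, Zephyr, 24), (Delta, 17, 19, Zephyr, 8), (Gamma, 13, 18, Argo, 37), (Gamma, 13, 18, Gamma, 13), (Gamma, 13, 18, Orion, 1), (Gamma, 7, 19, Argo, 40), (Gamma, 7, 19, Delta, 17), (Gamma, 7, 19, Gamma, 7), (Gamma, 7, 19, Vega, 35), (Gamma, 7, 19, Zephyr, 24), (Gamma, 7, 19, Zephyr, 8), (Orion, 1, 18, Argo, 37), (Orion, 1, 18, Gamma, 13), (Orion, 1, 18, Orion, 1), (Vega, 35, 19, Argo, 40), (Vega, 35, 19, Delta, 17), (Vega, 35, 19, Gamma, 7), (Vega, 35, 19, Vega, 35), (Vega, 35, 19, Zephyr, 24), (Vega, 35, 19, Zephyr, 8), (Zephyr, 24, 19, Argo, 40), (Zephyr, 24, 19, Delta, 17), (Zephyr, 24, 19, Gamma, 7), (Zephyr, 24, 19, Vega, 35), (Zephyr, 24, 19, Zephyr, 24), (Zephyr, 24, 19, Zephyr, 8), (Zephyr, 8, 19, Argo, 40), (Zephyr, 8, 19, Delta, 17), (Zephyr, 8, 19, Gamma, 7), (Zephyr, 8, 19, Vega, 35), (Zephyr, 8, 19, Zephyr, 24), (Zephyr, 8, 19, Zephyr, 8)}
Apply σ_{bid > bid2}; surviving tuples: {(Argo, 37, 18, Gamma, 13), (Argo, 37, 18, Orion, 1), (Argo, 40, 19, Delta, 17), (Argo, 40, 19, Gamma, 7), (Argo, 40, 19, Vega, 35), (Argo, 40, 19, Zephyr, 24), (Argo, 40, 19, Zephyr, 8), (Delta, 17, 19, Gamma, 7), (Delta, 17, 19, Zephyr, 8), (Gamma, 13, 18, Orion, 1), (Vega, 35, 19, Delta, 17), (Vega, 35, 19, Gamma, 7), (Vega, 35, 19, Zephyr, 24), (Vega, 35, 19, Zephyr, 8), (Zephyr, 24, 19, Delta, 17), (Zephyr, 24, 19, Gamma, 7), (Zephyr, 24, 19, Zephyr, 8), (Zephyr, 8, 19, Gamma, 7)}
π_{bid2, mid} gives {(1, 18), (13, 18), (17, 19), (24, 19), (35, 19), (7, 19), (8, 19)} (11 duplicate(s) eliminated).

{(1, 18), (13, 18), (17, 19), (24, 19), (35, 19), (7, 19), (8, 19)}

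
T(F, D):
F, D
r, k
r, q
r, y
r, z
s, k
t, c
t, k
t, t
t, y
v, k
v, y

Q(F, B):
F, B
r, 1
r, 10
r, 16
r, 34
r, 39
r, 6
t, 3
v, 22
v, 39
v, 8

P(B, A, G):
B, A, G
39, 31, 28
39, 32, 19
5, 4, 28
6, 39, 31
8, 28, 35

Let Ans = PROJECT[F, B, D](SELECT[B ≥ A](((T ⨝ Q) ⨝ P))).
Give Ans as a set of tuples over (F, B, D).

{(r, 39, k), (r, 39, q), (r, 39, y), (r, 39, z), (v, 39, k), (v, 39, y)}

Joining T and Q on F yields {(r, k, 1), (r, k, 10), (r, k, 16), (r, k, 34), (r, k, 39), (r, k, 6), (r, q, 1), (r, q, 10), (r, q, 16), (r, q, 34), (r, q, 39), (r, q, 6), (r, y, 1), (r, y, 10), (r, y, 16), (r, y, 34), (r, y, 39), (r, y, 6), (r, z, 1), (r, z, 10), (r, z, 16), (r, z, 34), (r, z, 39), (r, z, 6), (t, c, 3), (t, k, 3), (t, t, 3), (t, y, 3), (v, k, 22), (v, k, 39), (v, k, 8), (v, y, 22), (v, y, 39), (v, y, 8)}.
Joining (T ⨝ Q) and P on B yields {(r, k, 39, 31, 28), (r, k, 39, 32, 19), (r, k, 6, 39, 31), (r, q, 39, 31, 28), (r, q, 39, 32, 19), (r, q, 6, 39, 31), (r, y, 39, 31, 28), (r, y, 39, 32, 19), (r, y, 6, 39, 31), (r, z, 39, 31, 28), (r, z, 39, 32, 19), (r, z, 6, 39, 31), (v, k, 39, 31, 28), (v, k, 39, 32, 19), (v, k, 8, 28, 35), (v, y, 39, 31, 28), (v, y, 39, 32, 19), (v, y, 8, 28, 35)}.
Apply σ_{B ≥ A}; surviving tuples: {(r, k, 39, 31, 28), (r, k, 39, 32, 19), (r, q, 39, 31, 28), (r, q, 39, 32, 19), (r, y, 39, 31, 28), (r, y, 39, 32, 19), (r, z, 39, 31, 28), (r, z, 39, 32, 19), (v, k, 39, 31, 28), (v, k, 39, 32, 19), (v, y, 39, 31, 28), (v, y, 39, 32, 19)}
Keep only column(s) F, B, D (6 duplicate(s) eliminated): {(r, 39, k), (r, 39, q), (r, 39, y), (r, 39, z), (v, 39, k), (v, 39, y)}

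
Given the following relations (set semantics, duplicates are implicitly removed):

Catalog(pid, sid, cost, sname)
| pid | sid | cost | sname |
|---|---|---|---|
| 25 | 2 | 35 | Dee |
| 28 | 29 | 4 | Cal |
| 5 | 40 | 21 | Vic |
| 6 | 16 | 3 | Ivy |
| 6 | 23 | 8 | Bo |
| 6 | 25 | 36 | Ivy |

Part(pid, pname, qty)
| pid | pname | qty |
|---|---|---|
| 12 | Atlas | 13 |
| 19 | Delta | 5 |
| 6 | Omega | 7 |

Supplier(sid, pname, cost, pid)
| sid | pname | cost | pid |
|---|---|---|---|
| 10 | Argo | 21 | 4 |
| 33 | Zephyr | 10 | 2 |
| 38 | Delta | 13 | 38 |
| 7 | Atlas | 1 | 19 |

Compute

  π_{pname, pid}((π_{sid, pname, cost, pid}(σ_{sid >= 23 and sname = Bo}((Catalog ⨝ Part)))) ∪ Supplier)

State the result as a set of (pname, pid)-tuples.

{(Argo, 4), (Atlas, 19), (Delta, 38), (Omega, 6), (Zephyr, 2)}

Joining Catalog and Part on pid yields {(6, 16, 3, Ivy, Omega, 7), (6, 23, 8, Bo, Omega, 7), (6, 25, 36, Ivy, Omega, 7)}.
σ[sid >= 23 and sname = Bo]: keep tuples satisfying sid >= 23 and sname = Bo → {(6, 23, 8, Bo, Omega, 7)}
Projecting to sid, pname, cost, pid: {(23, Omega, 8, 6)}
Union: {(23, Omega, 8, 6)} with {(10, Argo, 21, 4), (33, Zephyr, 10, 2), (38, Delta, 13, 38), (7, Atlas, 1, 19)} → {(10, Argo, 21, 4), (23, Omega, 8, 6), (33, Zephyr, 10, 2), (38, Delta, 13, 38), (7, Atlas, 1, 19)}
Projecting to pname, pid: {(Argo, 4), (Atlas, 19), (Delta, 38), (Omega, 6), (Zephyr, 2)}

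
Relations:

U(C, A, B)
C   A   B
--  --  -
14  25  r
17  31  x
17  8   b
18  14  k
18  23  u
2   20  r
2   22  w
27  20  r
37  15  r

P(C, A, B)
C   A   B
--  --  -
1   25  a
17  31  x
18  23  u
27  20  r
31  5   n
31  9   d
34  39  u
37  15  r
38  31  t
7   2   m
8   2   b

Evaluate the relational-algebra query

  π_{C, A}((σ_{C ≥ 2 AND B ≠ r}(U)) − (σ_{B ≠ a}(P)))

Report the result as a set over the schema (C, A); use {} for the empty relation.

Filtering on C ≥ 2 AND B ≠ r leaves {(17, 31, x), (17, 8, b), (18, 14, k), (18, 23, u), (2, 22, w)}.
Filtering on B ≠ a leaves {(17, 31, x), (18, 23, u), (27, 20, r), (31, 5, n), (31, 9, d), (34, 39, u), (37, 15, r), (38, 31, t), (7, 2, m), (8, 2, b)}.
Taking the difference: {(17, 8, b), (18, 14, k), (2, 22, w)}
Keep only column(s) C, A: {(17, 8), (18, 14), (2, 22)}

{(17, 8), (18, 14), (2, 22)}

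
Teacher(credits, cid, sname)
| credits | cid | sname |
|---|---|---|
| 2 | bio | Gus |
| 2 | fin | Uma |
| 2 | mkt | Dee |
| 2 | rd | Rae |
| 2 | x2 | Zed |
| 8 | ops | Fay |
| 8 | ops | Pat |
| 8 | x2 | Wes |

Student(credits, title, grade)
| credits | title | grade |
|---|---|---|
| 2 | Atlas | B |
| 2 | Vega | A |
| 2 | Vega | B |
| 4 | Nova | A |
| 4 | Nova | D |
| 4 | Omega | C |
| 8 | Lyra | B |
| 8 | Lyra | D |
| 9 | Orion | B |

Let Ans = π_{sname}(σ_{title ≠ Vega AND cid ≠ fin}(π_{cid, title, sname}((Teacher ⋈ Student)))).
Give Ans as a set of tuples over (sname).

{Dee, Fay, Gus, Pat, Rae, Wes, Zed}

Teacher ⋈ Student (natural join on credits): {(2, bio, Gus, Atlas, B), (2, bio, Gus, Vega, A), (2, bio, Gus, Vega, B), (2, fin, Uma, Atlas, B), (2, fin, Uma, Vega, A), (2, fin, Uma, Vega, B), (2, mkt, Dee, Atlas, B), (2, mkt, Dee, Vega, A), (2, mkt, Dee, Vega, B), (2, rd, Rae, Atlas, B), (2, rd, Rae, Vega, A), (2, rd, Rae, Vega, B), (2, x2, Zed, Atlas, B), (2, x2, Zed, Vega, A), (2, x2, Zed, Vega, B), (8, ops, Fay, Lyra, B), (8, ops, Fay, Lyra, D), (8, ops, Pat, Lyra, B), (8, ops, Pat, Lyra, D), (8, x2, Wes, Lyra, B), (8, x2, Wes, Lyra, D)}
Keep only column(s) cid, title, sname (8 duplicate(s) eliminated): {(bio, Atlas, Gus), (bio, Vega, Gus), (fin, Atlas, Uma), (fin, Vega, Uma), (mkt, Atlas, Dee), (mkt, Vega, Dee), (ops, Lyra, Fay), (ops, Lyra, Pat), (rd, Atlas, Rae), (rd, Vega, Rae), (x2, Atlas, Zed), (x2, Lyra, Wes), (x2, Vega, Zed)}
Filtering on title ≠ Vega AND cid ≠ fin leaves {(bio, Atlas, Gus), (mkt, Atlas, Dee), (ops, Lyra, Fay), (ops, Lyra, Pat), (rd, Atlas, Rae), (x2, Atlas, Zed), (x2, Lyra, Wes)}.
Keep only column(s) sname: {Dee, Fay, Gus, Pat, Rae, Wes, Zed}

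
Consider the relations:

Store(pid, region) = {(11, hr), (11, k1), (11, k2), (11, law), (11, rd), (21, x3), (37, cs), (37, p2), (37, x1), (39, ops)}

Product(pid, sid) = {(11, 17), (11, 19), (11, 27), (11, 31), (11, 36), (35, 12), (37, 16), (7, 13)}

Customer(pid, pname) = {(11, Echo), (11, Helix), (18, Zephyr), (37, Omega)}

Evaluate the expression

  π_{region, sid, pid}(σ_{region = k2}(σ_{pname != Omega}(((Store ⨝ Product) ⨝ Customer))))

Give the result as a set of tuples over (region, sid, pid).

{(k2, 17, 11), (k2, 19, 11), (k2, 27, 11), (k2, 31, 11), (k2, 36, 11)}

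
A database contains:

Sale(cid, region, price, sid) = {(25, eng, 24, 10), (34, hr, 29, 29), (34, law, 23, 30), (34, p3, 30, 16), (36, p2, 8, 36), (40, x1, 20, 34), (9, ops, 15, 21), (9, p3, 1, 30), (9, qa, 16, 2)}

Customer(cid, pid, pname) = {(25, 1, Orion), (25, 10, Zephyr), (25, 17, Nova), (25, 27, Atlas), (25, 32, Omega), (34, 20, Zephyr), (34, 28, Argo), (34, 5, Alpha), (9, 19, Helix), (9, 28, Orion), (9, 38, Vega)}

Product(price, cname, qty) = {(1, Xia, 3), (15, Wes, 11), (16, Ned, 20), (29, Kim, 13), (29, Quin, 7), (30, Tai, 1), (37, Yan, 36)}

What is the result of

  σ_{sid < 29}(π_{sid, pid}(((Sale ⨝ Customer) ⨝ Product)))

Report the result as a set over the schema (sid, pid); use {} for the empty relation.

Joining Sale and Customer on cid yields {(25, eng, 24, 10, 1, Orion), (25, eng, 24, 10, 10, Zephyr), (25, eng, 24, 10, 17, Nova), (25, eng, 24, 10, 27, Atlas), (25, eng, 24, 10, 32, Omega), (34, hr, 29, 29, 20, Zephyr), (34, hr, 29, 29, 28, Argo), (34, hr, 29, 29, 5, Alpha), (34, law, 23, 30, 20, Zephyr), (34, law, 23, 30, 28, Argo), (34, law, 23, 30, 5, Alpha), (34, p3, 30, 16, 20, Zephyr), (34, p3, 30, 16, 28, Argo), (34, p3, 30, 16, 5, Alpha), (9, ops, 15, 21, 19, Helix), (9, ops, 15, 21, 28, Orion), (9, ops, 15, 21, 38, Vega), (9, p3, 1, 30, 19, Helix), (9, p3, 1, 30, 28, Orion), (9, p3, 1, 30, 38, Vega), (9, qa, 16, 2, 19, Helix), (9, qa, 16, 2, 28, Orion), (9, qa, 16, 2, 38, Vega)}.
Joining (Sale ⨝ Customer) and Product on price yields {(34, hr, 29, 29, 20, Zephyr, Kim, 13), (34, hr, 29, 29, 20, Zephyr, Quin, 7), (34, hr, 29, 29, 28, Argo, Kim, 13), (34, hr, 29, 29, 28, Argo, Quin, 7), (34, hr, 29, 29, 5, Alpha, Kim, 13), (34, hr, 29, 29, 5, Alpha, Quin, 7), (34, p3, 30, 16, 20, Zephyr, Tai, 1), (34, p3, 30, 16, 28, Argo, Tai, 1), (34, p3, 30, 16, 5, Alpha, Tai, 1), (9, ops, 15, 21, 19, Helix, Wes, 11), (9, ops, 15, 21, 28, Orion, Wes, 11), (9, ops, 15, 21, 38, Vega, Wes, 11), (9, p3, 1, 30, 19, Helix, Xia, 3), (9, p3, 1, 30, 28, Orion, Xia, 3), (9, p3, 1, 30, 38, Vega, Xia, 3), (9, qa, 16, 2, 19, Helix, Ned, 20), (9, qa, 16, 2, 28, Orion, Ned, 20), (9, qa, 16, 2, 38, Vega, Ned, 20)}.
π[sid, pid]: project onto (sid, pid) (3 duplicate(s) eliminated) → {(16, 20), (16, 28), (16, 5), (2, 19), (2, 28), (2, 38), (21, 19), (21, 28), (21, 38), (29, 20), (29, 28), (29, 5), (30, 19), (30, 28), (30, 38)}
Apply σ_{sid < 29}; surviving tuples: {(16, 20), (16, 28), (16, 5), (2, 19), (2, 28), (2, 38), (21, 19), (21, 28), (21, 38)}

{(16, 20), (16, 28), (16, 5), (2, 19), (2, 28), (2, 38), (21, 19), (21, 28), (21, 38)}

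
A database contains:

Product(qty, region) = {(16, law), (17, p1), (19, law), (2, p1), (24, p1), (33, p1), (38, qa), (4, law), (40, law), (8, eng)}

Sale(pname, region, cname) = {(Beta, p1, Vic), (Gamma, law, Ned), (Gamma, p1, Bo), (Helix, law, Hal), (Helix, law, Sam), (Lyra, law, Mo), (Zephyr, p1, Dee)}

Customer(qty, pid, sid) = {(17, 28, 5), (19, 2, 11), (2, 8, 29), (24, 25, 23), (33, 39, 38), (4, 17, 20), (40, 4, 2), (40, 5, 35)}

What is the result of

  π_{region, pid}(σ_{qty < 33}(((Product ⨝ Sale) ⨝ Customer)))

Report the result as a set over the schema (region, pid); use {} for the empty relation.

Joining Product and Sale on region yields {(16, law, Gamma, Ned), (16, law, Helix, Hal), (16, law, Helix, Sam), (16, law, Lyra, Mo), (17, p1, Beta, Vic), (17, p1, Gamma, Bo), (17, p1, Zephyr, Dee), (19, law, Gamma, Ned), (19, law, Helix, Hal), (19, law, Helix, Sam), (19, law, Lyra, Mo), (2, p1, Beta, Vic), (2, p1, Gamma, Bo), (2, p1, Zephyr, Dee), (24, p1, Beta, Vic), (24, p1, Gamma, Bo), (24, p1, Zephyr, Dee), (33, p1, Beta, Vic), (33, p1, Gamma, Bo), (33, p1, Zephyr, Dee), (4, law, Gamma, Ned), (4, law, Helix, Hal), (4, law, Helix, Sam), (4, law, Lyra, Mo), (40, law, Gamma, Ned), (40, law, Helix, Hal), (40, law, Helix, Sam), (40, law, Lyra, Mo)}.
Joining (Product ⨝ Sale) and Customer on qty yields {(17, p1, Beta, Vic, 28, 5), (17, p1, Gamma, Bo, 28, 5), (17, p1, Zephyr, Dee, 28, 5), (19, law, Gamma, Ned, 2, 11), (19, law, Helix, Hal, 2, 11), (19, law, Helix, Sam, 2, 11), (19, law, Lyra, Mo, 2, 11), (2, p1, Beta, Vic, 8, 29), (2, p1, Gamma, Bo, 8, 29), (2, p1, Zephyr, Dee, 8, 29), (24, p1, Beta, Vic, 25, 23), (24, p1, Gamma, Bo, 25, 23), (24, p1, Zephyr, Dee, 25, 23), (33, p1, Beta, Vic, 39, 38), (33, p1, Gamma, Bo, 39, 38), (33, p1, Zephyr, Dee, 39, 38), (4, law, Gamma, Ned, 17, 20), (4, law, Helix, Hal, 17, 20), (4, law, Helix, Sam, 17, 20), (4, law, Lyra, Mo, 17, 20), (40, law, Gamma, Ned, 4, 2), (40, law, Gamma, Ned, 5, 35), (40, law, Helix, Hal, 4, 2), (40, law, Helix, Hal, 5, 35), (40, law, Helix, Sam, 4, 2), (40, law, Helix, Sam, 5, 35), (40, law, Lyra, Mo, 4, 2), (40, law, Lyra, Mo, 5, 35)}.
Selection qty < 33: {(17, p1, Beta, Vic, 28, 5), (17, p1, Gamma, Bo, 28, 5), (17, p1, Zephyr, Dee, 28, 5), (19, law, Gamma, Ned, 2, 11), (19, law, Helix, Hal, 2, 11), (19, law, Helix, Sam, 2, 11), (19, law, Lyra, Mo, 2, 11), (2, p1, Beta, Vic, 8, 29), (2, p1, Gamma, Bo, 8, 29), (2, p1, Zephyr, Dee, 8, 29), (24, p1, Beta, Vic, 25, 23), (24, p1, Gamma, Bo, 25, 23), (24, p1, Zephyr, Dee, 25, 23), (4, law, Gamma, Ned, 17, 20), (4, law, Helix, Hal, 17, 20), (4, law, Helix, Sam, 17, 20), (4, law, Lyra, Mo, 17, 20)}
π[region, pid]: project onto (region, pid) (12 duplicate(s) eliminated) → {(law, 17), (law, 2), (p1, 25), (p1, 28), (p1, 8)}

{(law, 17), (law, 2), (p1, 25), (p1, 28), (p1, 8)}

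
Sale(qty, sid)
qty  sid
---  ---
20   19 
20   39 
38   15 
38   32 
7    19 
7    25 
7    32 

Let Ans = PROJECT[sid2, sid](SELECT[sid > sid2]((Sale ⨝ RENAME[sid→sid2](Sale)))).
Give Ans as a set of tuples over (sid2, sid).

{(15, 32), (19, 25), (19, 32), (19, 39), (25, 32)}

ρ[sid→sid2]: schema becomes (qty, sid2); tuples unchanged.
Sale ⋈ RENAME[sid→sid2](Sale) (natural join on qty): {(20, 19, 19), (20, 19, 39), (20, 39, 19), (20, 39, 39), (38, 15, 15), (38, 15, 32), (38, 32, 15), (38, 32, 32), (7, 19, 19), (7, 19, 25), (7, 19, 32), (7, 25, 19), (7, 25, 25), (7, 25, 32), (7, 32, 19), (7, 32, 25), (7, 32, 32)}
Filtering on sid > sid2 leaves {(20, 39, 19), (38, 32, 15), (7, 25, 19), (7, 32, 19), (7, 32, 25)}.
Projecting to sid2, sid: {(15, 32), (19, 25), (19, 32), (19, 39), (25, 32)}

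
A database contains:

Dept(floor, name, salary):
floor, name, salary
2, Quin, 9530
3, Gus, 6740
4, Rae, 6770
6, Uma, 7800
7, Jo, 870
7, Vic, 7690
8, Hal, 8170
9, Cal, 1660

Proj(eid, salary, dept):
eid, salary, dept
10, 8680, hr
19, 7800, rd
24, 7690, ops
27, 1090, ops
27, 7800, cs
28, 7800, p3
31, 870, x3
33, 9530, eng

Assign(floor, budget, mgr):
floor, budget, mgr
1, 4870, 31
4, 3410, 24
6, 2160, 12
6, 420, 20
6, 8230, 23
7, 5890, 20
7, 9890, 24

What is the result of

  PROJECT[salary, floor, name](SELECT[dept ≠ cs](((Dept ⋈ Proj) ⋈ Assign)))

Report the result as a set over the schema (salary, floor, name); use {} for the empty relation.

Natural join on salary: {(2, Quin, 9530, 33, eng), (6, Uma, 7800, 19, rd), (6, Uma, 7800, 27, cs), (6, Uma, 7800, 28, p3), (7, Jo, 870, 31, x3), (7, Vic, 7690, 24, ops)}
Natural join on floor: {(6, Uma, 7800, 19, rd, 2160, 12), (6, Uma, 7800, 19, rd, 420, 20), (6, Uma, 7800, 19, rd, 8230, 23), (6, Uma, 7800, 27, cs, 2160, 12), (6, Uma, 7800, 27, cs, 420, 20), (6, Uma, 7800, 27, cs, 8230, 23), (6, Uma, 7800, 28, p3, 2160, 12), (6, Uma, 7800, 28, p3, 420, 20), (6, Uma, 7800, 28, p3, 8230, 23), (7, Jo, 870, 31, x3, 5890, 20), (7, Jo, 870, 31, x3, 9890, 24), (7, Vic, 7690, 24, ops, 5890, 20), (7, Vic, 7690, 24, ops, 9890, 24)}
Apply σ_{dept ≠ cs}; surviving tuples: {(6, Uma, 7800, 19, rd, 2160, 12), (6, Uma, 7800, 19, rd, 420, 20), (6, Uma, 7800, 19, rd, 8230, 23), (6, Uma, 7800, 28, p3, 2160, 12), (6, Uma, 7800, 28, p3, 420, 20), (6, Uma, 7800, 28, p3, 8230, 23), (7, Jo, 870, 31, x3, 5890, 20), (7, Jo, 870, 31, x3, 9890, 24), (7, Vic, 7690, 24, ops, 5890, 20), (7, Vic, 7690, 24, ops, 9890, 24)}
π[salary, floor, name]: project onto (salary, floor, name) (7 duplicate(s) eliminated) → {(7690, 7, Vic), (7800, 6, Uma), (870, 7, Jo)}

{(7690, 7, Vic), (7800, 6, Uma), (870, 7, Jo)}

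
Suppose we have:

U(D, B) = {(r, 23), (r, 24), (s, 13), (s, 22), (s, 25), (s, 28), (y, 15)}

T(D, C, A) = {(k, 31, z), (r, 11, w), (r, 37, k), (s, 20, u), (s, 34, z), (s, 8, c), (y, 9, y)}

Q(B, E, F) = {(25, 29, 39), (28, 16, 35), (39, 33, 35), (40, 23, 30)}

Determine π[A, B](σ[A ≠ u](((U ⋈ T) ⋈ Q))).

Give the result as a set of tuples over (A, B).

Joining U and T on D yields {(r, 23, 11, w), (r, 23, 37, k), (r, 24, 11, w), (r, 24, 37, k), (s, 13, 20, u), (s, 13, 34, z), (s, 13, 8, c), (s, 22, 20, u), (s, 22, 34, z), (s, 22, 8, c), (s, 25, 20, u), (s, 25, 34, z), (s, 25, 8, c), (s, 28, 20, u), (s, 28, 34, z), (s, 28, 8, c), (y, 15, 9, y)}.
Joining (U ⋈ T) and Q on B yields {(s, 25, 20, u, 29, 39), (s, 25, 34, z, 29, 39), (s, 25, 8, c, 29, 39), (s, 28, 20, u, 16, 35), (s, 28, 34, z, 16, 35), (s, 28, 8, c, 16, 35)}.
Selection A ≠ u: {(s, 25, 34, z, 29, 39), (s, 25, 8, c, 29, 39), (s, 28, 34, z, 16, 35), (s, 28, 8, c, 16, 35)}
Projecting to A, B: {(c, 25), (c, 28), (z, 25), (z, 28)}

{(c, 25), (c, 28), (z, 25), (z, 28)}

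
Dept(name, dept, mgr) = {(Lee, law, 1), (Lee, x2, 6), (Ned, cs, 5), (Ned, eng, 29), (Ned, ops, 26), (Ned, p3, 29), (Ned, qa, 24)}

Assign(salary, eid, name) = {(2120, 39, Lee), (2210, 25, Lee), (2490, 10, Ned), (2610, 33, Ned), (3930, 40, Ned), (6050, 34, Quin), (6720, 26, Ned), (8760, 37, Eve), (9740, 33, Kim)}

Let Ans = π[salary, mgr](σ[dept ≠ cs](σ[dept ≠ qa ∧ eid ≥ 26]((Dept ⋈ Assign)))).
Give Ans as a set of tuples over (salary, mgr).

Natural join on name: {(Lee, law, 1, 2120, 39), (Lee, law, 1, 2210, 25), (Lee, x2, 6, 2120, 39), (Lee, x2, 6, 2210, 25), (Ned, cs, 5, 2490, 10), (Ned, cs, 5, 2610, 33), (Ned, cs, 5, 3930, 40), (Ned, cs, 5, 6720, 26), (Ned, eng, 29, 2490, 10), (Ned, eng, 29, 2610, 33), (Ned, eng, 29, 3930, 40), (Ned, eng, 29, 6720, 26), (Ned, ops, 26, 2490, 10), (Ned, ops, 26, 2610, 33), (Ned, ops, 26, 3930, 40), (Ned, ops, 26, 6720, 26), (Ned, p3, 29, 2490, 10), (Ned, p3, 29, 2610, 33), (Ned, p3, 29, 3930, 40), (Ned, p3, 29, 6720, 26), (Ned, qa, 24, 2490, 10), (Ned, qa, 24, 2610, 33), (Ned, qa, 24, 3930, 40), (Ned, qa, 24, 6720, 26)}
Filtering on dept ≠ qa ∧ eid ≥ 26 leaves {(Lee, law, 1, 2120, 39), (Lee, x2, 6, 2120, 39), (Ned, cs, 5, 2610, 33), (Ned, cs, 5, 3930, 40), (Ned, cs, 5, 6720, 26), (Ned, eng, 29, 2610, 33), (Ned, eng, 29, 3930, 40), (Ned, eng, 29, 6720, 26), (Ned, ops, 26, 2610, 33), (Ned, ops, 26, 3930, 40), (Ned, ops, 26, 6720, 26), (Ned, p3, 29, 2610, 33), (Ned, p3, 29, 3930, 40), (Ned, p3, 29, 6720, 26)}.
Filtering on dept ≠ cs leaves {(Lee, law, 1, 2120, 39), (Lee, x2, 6, 2120, 39), (Ned, eng, 29, 2610, 33), (Ned, eng, 29, 3930, 40), (Ned, eng, 29, 6720, 26), (Ned, ops, 26, 2610, 33), (Ned, ops, 26, 3930, 40), (Ned, ops, 26, 6720, 26), (Ned, p3, 29, 2610, 33), (Ned, p3, 29, 3930, 40), (Ned, p3, 29, 6720, 26)}.
Projecting to salary, mgr (3 duplicate(s) eliminated): {(2120, 1), (2120, 6), (2610, 26), (2610, 29), (3930, 26), (3930, 29), (6720, 26), (6720, 29)}

{(2120, 1), (2120, 6), (2610, 26), (2610, 29), (3930, 26), (3930, 29), (6720, 26), (6720, 29)}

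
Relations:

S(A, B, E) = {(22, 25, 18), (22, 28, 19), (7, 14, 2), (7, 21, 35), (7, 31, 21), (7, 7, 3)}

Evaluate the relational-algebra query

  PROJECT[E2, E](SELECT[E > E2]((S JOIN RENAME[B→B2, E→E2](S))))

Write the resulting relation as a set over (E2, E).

{(18, 19), (2, 21), (2, 3), (2, 35), (21, 35), (3, 21), (3, 35)}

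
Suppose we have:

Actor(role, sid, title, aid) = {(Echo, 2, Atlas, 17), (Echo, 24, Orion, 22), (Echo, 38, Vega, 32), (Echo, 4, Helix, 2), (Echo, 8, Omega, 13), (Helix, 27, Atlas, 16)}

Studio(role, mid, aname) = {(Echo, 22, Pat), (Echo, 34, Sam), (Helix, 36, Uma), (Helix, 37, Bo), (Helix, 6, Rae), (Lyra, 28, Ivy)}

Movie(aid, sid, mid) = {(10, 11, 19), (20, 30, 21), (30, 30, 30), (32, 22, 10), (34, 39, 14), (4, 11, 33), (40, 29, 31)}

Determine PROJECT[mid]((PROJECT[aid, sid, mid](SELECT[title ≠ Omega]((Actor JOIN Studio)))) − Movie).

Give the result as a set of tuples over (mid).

{22, 34, 36, 37, 6}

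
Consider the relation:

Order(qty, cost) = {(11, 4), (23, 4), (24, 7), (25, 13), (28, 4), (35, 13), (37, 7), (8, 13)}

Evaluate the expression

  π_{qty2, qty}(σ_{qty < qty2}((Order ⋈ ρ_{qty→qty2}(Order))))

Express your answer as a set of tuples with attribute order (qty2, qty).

ρ[qty→qty2]: schema becomes (qty2, cost); tuples unchanged.
Order ⋈ ρ_{qty→qty2}(Order) (natural join on cost): {(11, 4, 11), (11, 4, 23), (11, 4, 28), (23, 4, 11), (23, 4, 23), (23, 4, 28), (24, 7, 24), (24, 7, 37), (25, 13, 25), (25, 13, 35), (25, 13, 8), (28, 4, 11), (28, 4, 23), (28, 4, 28), (35, 13, 25), (35, 13, 35), (35, 13, 8), (37, 7, 24), (37, 7, 37), (8, 13, 25), (8, 13, 35), (8, 13, 8)}
Filtering on qty < qty2 leaves {(11, 4, 23), (11, 4, 28), (23, 4, 28), (24, 7, 37), (25, 13, 35), (8, 13, 25), (8, 13, 35)}.
Keep only column(s) qty2, qty: {(23, 11), (25, 8), (28, 11), (28, 23), (35, 25), (35, 8), (37, 24)}

{(23, 11), (25, 8), (28, 11), (28, 23), (35, 25), (35, 8), (37, 24)}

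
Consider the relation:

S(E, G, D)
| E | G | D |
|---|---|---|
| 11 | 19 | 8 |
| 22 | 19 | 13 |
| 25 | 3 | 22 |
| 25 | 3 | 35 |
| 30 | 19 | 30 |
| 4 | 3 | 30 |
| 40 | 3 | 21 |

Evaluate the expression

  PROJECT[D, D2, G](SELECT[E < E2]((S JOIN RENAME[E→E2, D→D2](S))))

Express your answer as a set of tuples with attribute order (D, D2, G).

{(13, 30, 19), (22, 21, 3), (30, 21, 3), (30, 22, 3), (30, 35, 3), (35, 21, 3), (8, 13, 19), (8, 30, 19)}

ρ[E→E2, D→D2]: schema becomes (E2, G, D2); tuples unchanged.
Joining S and RENAME[E→E2, D→D2](S) on G yields {(11, 19, 8, 11, 8), (11, 19, 8, 22, 13), (11, 19, 8, 30, 30), (22, 19, 13, 11, 8), (22, 19, 13, 22, 13), (22, 19, 13, 30, 30), (25, 3, 22, 25, 22), (25, 3, 22, 25, 35), (25, 3, 22, 4, 30), (25, 3, 22, 40, 21), (25, 3, 35, 25, 22), (25, 3, 35, 25, 35), (25, 3, 35, 4, 30), (25, 3, 35, 40, 21), (30, 19, 30, 11, 8), (30, 19, 30, 22, 13), (30, 19, 30, 30, 30), (4, 3, 30, 25, 22), (4, 3, 30, 25, 35), (4, 3, 30, 4, 30), (4, 3, 30, 40, 21), (40, 3, 21, 25, 22), (40, 3, 21, 25, 35), (40, 3, 21, 4, 30), (40, 3, 21, 40, 21)}.
σ[E < E2]: keep tuples satisfying E < E2 → {(11, 19, 8, 22, 13), (11, 19, 8, 30, 30), (22, 19, 13, 30, 30), (25, 3, 22, 40, 21), (25, 3, 35, 40, 21), (4, 3, 30, 25, 22), (4, 3, 30, 25, 35), (4, 3, 30, 40, 21)}
Projecting to D, D2, G: {(13, 30, 19), (22, 21, 3), (30, 21, 3), (30, 22, 3), (30, 35, 3), (35, 21, 3), (8, 13, 19), (8, 30, 19)}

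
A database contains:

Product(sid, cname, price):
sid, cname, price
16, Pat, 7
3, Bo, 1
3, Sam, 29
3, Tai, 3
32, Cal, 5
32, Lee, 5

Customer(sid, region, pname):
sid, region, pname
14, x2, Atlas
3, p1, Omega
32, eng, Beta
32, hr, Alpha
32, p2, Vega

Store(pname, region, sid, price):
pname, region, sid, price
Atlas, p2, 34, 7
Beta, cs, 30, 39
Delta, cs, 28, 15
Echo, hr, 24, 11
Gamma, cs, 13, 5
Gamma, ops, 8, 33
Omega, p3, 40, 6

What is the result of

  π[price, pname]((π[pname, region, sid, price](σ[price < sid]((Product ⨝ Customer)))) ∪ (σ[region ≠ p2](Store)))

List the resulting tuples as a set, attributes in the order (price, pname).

Joining Product and Customer on sid yields {(3, Bo, 1, p1, Omega), (3, Sam, 29, p1, Omega), (3, Tai, 3, p1, Omega), (32, Cal, 5, eng, Beta), (32, Cal, 5, hr, Alpha), (32, Cal, 5, p2, Vega), (32, Lee, 5, eng, Beta), (32, Lee, 5, hr, Alpha), (32, Lee, 5, p2, Vega)}.
Selection price < sid: {(3, Bo, 1, p1, Omega), (32, Cal, 5, eng, Beta), (32, Cal, 5, hr, Alpha), (32, Cal, 5, p2, Vega), (32, Lee, 5, eng, Beta), (32, Lee, 5, hr, Alpha), (32, Lee, 5, p2, Vega)}
π[pname, region, sid, price]: project onto (pname, region, sid, price) (3 duplicate(s) eliminated) → {(Alpha, hr, 32, 5), (Beta, eng, 32, 5), (Omega, p1, 3, 1), (Vega, p2, 32, 5)}
Selection region ≠ p2: {(Beta, cs, 30, 39), (Delta, cs, 28, 15), (Echo, hr, 24, 11), (Gamma, cs, 13, 5), (Gamma, ops, 8, 33), (Omega, p3, 40, 6)}
Set union of the two operands is {(Alpha, hr, 32, 5), (Beta, cs, 30, 39), (Beta, eng, 32, 5), (Delta, cs, 28, 15), (Echo, hr, 24, 11), (Gamma, cs, 13, 5), (Gamma, ops, 8, 33), (Omega, p1, 3, 1), (Omega, p3, 40, 6), (Vega, p2, 32, 5)}.
π[price, pname]: project onto (price, pname) → {(1, Omega), (11, Echo), (15, Delta), (33, Gamma), (39, Beta), (5, Alpha), (5, Beta), (5, Gamma), (5, Vega), (6, Omega)}

{(1, Omega), (11, Echo), (15, Delta), (33, Gamma), (39, Beta), (5, Alpha), (5, Beta), (5, Gamma), (5, Vega), (6, Omega)}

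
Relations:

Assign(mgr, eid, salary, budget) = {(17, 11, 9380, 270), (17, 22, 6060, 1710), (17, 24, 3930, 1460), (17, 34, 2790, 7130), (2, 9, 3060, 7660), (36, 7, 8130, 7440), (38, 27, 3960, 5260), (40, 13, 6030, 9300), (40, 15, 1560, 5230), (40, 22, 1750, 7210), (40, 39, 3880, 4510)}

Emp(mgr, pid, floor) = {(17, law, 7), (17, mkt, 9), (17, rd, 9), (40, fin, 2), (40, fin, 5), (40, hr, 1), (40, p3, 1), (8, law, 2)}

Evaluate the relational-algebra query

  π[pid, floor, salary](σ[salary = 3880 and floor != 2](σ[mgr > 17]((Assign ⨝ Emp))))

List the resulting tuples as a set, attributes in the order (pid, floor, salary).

{(fin, 5, 3880), (hr, 1, 3880), (p3, 1, 3880)}

Assign ⋈ Emp (natural join on mgr): {(17, 11, 9380, 270, law, 7), (17, 11, 9380, 270, mkt, 9), (17, 11, 9380, 270, rd, 9), (17, 22, 6060, 1710, law, 7), (17, 22, 6060, 1710, mkt, 9), (17, 22, 6060, 1710, rd, 9), (17, 24, 3930, 1460, law, 7), (17, 24, 3930, 1460, mkt, 9), (17, 24, 3930, 1460, rd, 9), (17, 34, 2790, 7130, law, 7), (17, 34, 2790, 7130, mkt, 9), (17, 34, 2790, 7130, rd, 9), (40, 13, 6030, 9300, fin, 2), (40, 13, 6030, 9300, fin, 5), (40, 13, 6030, 9300, hr, 1), (40, 13, 6030, 9300, p3, 1), (40, 15, 1560, 5230, fin, 2), (40, 15, 1560, 5230, fin, 5), (40, 15, 1560, 5230, hr, 1), (40, 15, 1560, 5230, p3, 1), (40, 22, 1750, 7210, fin, 2), (40, 22, 1750, 7210, fin, 5), (40, 22, 1750, 7210, hr, 1), (40, 22, 1750, 7210, p3, 1), (40, 39, 3880, 4510, fin, 2), (40, 39, 3880, 4510, fin, 5), (40, 39, 3880, 4510, hr, 1), (40, 39, 3880, 4510, p3, 1)}
Filtering on mgr > 17 leaves {(40, 13, 6030, 9300, fin, 2), (40, 13, 6030, 9300, fin, 5), (40, 13, 6030, 9300, hr, 1), (40, 13, 6030, 9300, p3, 1), (40, 15, 1560, 5230, fin, 2), (40, 15, 1560, 5230, fin, 5), (40, 15, 1560, 5230, hr, 1), (40, 15, 1560, 5230, p3, 1), (40, 22, 1750, 7210, fin, 2), (40, 22, 1750, 7210, fin, 5), (40, 22, 1750, 7210, hr, 1), (40, 22, 1750, 7210, p3, 1), (40, 39, 3880, 4510, fin, 2), (40, 39, 3880, 4510, fin, 5), (40, 39, 3880, 4510, hr, 1), (40, 39, 3880, 4510, p3, 1)}.
Filtering on salary = 3880 and floor != 2 leaves {(40, 39, 3880, 4510, fin, 5), (40, 39, 3880, 4510, hr, 1), (40, 39, 3880, 4510, p3, 1)}.
Keep only column(s) pid, floor, salary: {(fin, 5, 3880), (hr, 1, 3880), (p3, 1, 3880)}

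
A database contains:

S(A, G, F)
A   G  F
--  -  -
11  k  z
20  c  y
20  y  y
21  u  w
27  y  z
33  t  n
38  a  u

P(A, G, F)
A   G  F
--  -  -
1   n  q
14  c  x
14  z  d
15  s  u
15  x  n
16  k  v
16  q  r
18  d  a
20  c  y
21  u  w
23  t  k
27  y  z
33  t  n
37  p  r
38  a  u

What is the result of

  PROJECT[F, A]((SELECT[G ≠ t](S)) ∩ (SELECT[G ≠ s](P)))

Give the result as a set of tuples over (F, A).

Apply σ_{G ≠ t}; surviving tuples: {(11, k, z), (20, c, y), (20, y, y), (21, u, w), (27, y, z), (38, a, u)}
Apply σ_{G ≠ s}; surviving tuples: {(1, n, q), (14, c, x), (14, z, d), (15, x, n), (16, k, v), (16, q, r), (18, d, a), (20, c, y), (21, u, w), (23, t, k), (27, y, z), (33, t, n), (37, p, r), (38, a, u)}
Taking the intersection: {(20, c, y), (21, u, w), (27, y, z), (38, a, u)}
π_{F, A} gives {(u, 38), (w, 21), (y, 20), (z, 27)}.

{(u, 38), (w, 21), (y, 20), (z, 27)}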